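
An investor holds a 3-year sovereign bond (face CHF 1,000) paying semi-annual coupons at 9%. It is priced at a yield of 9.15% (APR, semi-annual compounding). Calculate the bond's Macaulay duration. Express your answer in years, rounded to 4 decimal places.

Periodic yield y = 0.04575. Discount each cash flow and weight by its period:
  t   CF        PV=CF/(1+0.04575)^t    t·PV
  1        45.00        43.0313        43.0313
  2        45.00        41.1488        82.2975
  3        45.00        39.3486       118.0457
  4        45.00        37.6271       150.5085
  5        45.00        35.9810       179.9050
  6     1,045.00       799.0042     4,794.0251
  Σ                    996.1409     5,367.8131
Price P = Σ PV = 996.1409.
Macaulay duration = Σ(t·PV) / P = 5,367.8131 / 996.1409 = 5.38861 half-year periods.
In years: 5.38861 / 2 = 2.69430 years.

2.6943 years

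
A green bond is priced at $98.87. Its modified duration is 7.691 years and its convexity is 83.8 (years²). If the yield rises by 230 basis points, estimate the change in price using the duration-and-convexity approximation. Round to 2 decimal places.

-$15.30

Duration effect: -D_mod·Δy = -7.691 × (+0.023) = -0.176893
Convexity effect: ½·C·(Δy)² = 0.5 × 83.8 × (0.023)² = +0.0221651
ΔP/P ≈ -0.176893 + 0.0221651 = -0.1547279
ΔP ≈ 98.87 × (-0.1547279) = -15.297947473.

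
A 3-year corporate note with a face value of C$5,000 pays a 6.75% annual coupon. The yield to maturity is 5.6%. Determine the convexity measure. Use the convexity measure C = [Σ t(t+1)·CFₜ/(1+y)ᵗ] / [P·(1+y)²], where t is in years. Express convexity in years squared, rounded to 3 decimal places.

9.889

With y = 0.056:
  t   CF        PV=CF/(1+0.056)^t    t·PV        t(t+1)·PV
  1       337.50       319.6023       319.6023         639.2045
  2       337.50       302.6537       605.3073       1,815.9220
  3     5,337.50     4,532.5868    13,597.7605      54,391.0421
  Σ                  5,154.8428    14,522.6701      56,846.1686
P = 5,154.8428.
Convexity = Σ t(t+1)·PV / [P·(1+y)²] = 56,846.1686 / (5,154.8428 × 1.115136) = 9.88913.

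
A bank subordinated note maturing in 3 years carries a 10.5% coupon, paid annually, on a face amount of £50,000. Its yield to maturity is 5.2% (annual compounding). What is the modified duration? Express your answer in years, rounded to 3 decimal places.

2.607 years

Periodic yield y = 0.052. First find Macaulay duration:
  t   CF        PV=CF/(1+0.052)^t    t·PV
  1     5,250.00     4,990.4943     4,990.4943
  2     5,250.00     4,743.8159     9,487.6317
  3    55,250.00    47,455.3371   142,366.0113
  Σ                 57,189.6473   156,844.1374
P = 57,189.6473; Macaulay duration = 156,844.1374 / 57,189.6473 = 2.74253 years.
Modified duration = D_Mac / (1 + y) = 2.74253 / 1.052 = 2.60696 years.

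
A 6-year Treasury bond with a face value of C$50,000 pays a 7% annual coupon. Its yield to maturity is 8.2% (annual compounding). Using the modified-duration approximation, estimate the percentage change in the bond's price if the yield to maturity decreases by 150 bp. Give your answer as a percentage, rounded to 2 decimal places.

+7.03%

Periodic yield y = 0.082. Modified duration first:
  t   CF        PV=CF/(1+0.082)^t    t·PV
  1     3,500.00     3,234.7505     3,234.7505
  2     3,500.00     2,989.6030     5,979.2060
  3     3,500.00     2,763.0342     8,289.1026
  4     3,500.00     2,553.6361    10,214.5442
  5     3,500.00     2,360.1073    11,800.5363
  6    53,500.00    33,341.8902   200,051.3414
  Σ                 47,243.0212   239,569.4810
P = 47,243.0212; D_Mac = 5.07100 yrs; D_mod = 5.07100/(1+0.082) = 4.68669 yrs.
ΔP/P ≈ -D_mod · Δy = -4.68669 × (-0.015) = +0.070300 = +7.0300%.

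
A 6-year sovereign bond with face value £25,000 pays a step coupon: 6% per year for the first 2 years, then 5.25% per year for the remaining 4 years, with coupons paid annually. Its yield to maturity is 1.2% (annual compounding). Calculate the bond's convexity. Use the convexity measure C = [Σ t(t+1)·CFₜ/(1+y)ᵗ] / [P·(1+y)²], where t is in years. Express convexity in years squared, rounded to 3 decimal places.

With y = 0.012:
  t   CF        PV=CF/(1+0.012)^t    t·PV        t(t+1)·PV
  1     1,500.00     1,482.2134     1,482.2134       2,964.4269
  2     1,500.00     1,464.6378     2,929.2756       8,787.8267
  3     1,312.50     1,266.3617     3,799.0852      15,196.3407
  4     1,312.50     1,251.3456     5,005.3823      25,026.9115
  5     1,312.50     1,236.5075     6,182.5374      37,095.2245
  6    26,312.50    24,495.0899   146,970.5396   1,028,793.7769
  Σ                 31,196.1559   166,369.0334   1,117,864.5071
P = 31,196.1559.
Convexity = Σ t(t+1)·PV / [P·(1+y)²] = 1,117,864.5071 / (31,196.1559 × 1.024144) = 34.98864.

34.989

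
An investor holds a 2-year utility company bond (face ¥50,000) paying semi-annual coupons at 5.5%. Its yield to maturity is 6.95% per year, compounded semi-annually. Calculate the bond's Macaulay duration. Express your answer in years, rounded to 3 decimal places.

Periodic yield y = 0.03475. Discount each cash flow and weight by its period:
  t   CF        PV=CF/(1+0.03475)^t    t·PV
  1     1,375.00     1,328.8234     1,328.8234
  2     1,375.00     1,284.1975     2,568.3950
  3     1,375.00     1,241.0703     3,723.2110
  4    51,375.00    44,813.6270   179,254.5078
  Σ                 48,667.7182   186,874.9372
Price P = Σ PV = 48,667.7182.
Macaulay duration = Σ(t·PV) / P = 186,874.9372 / 48,667.7182 = 3.83981 half-year periods.
In years: 3.83981 / 2 = 1.91991 years.

1.920 years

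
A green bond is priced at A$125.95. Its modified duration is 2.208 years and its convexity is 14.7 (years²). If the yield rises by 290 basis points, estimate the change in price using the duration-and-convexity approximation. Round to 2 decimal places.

Duration effect: -D_mod·Δy = -2.208 × (+0.029) = -0.064032
Convexity effect: ½·C·(Δy)² = 0.5 × 14.7 × (0.029)² = +0.00618135
ΔP/P ≈ -0.064032 + 0.00618135 = -0.05785065
ΔP ≈ 125.95 × (-0.05785065) = -7.2862893675.

-A$7.29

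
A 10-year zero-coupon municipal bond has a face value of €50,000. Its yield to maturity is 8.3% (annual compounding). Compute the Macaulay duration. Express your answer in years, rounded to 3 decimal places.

A zero-coupon bond has a single cash flow at maturity, so its Macaulay duration equals its maturity: 10 years.

10.000 years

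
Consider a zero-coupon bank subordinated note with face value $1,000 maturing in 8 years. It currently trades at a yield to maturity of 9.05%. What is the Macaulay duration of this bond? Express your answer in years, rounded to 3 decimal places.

8.000 years

A zero-coupon bond has a single cash flow at maturity, so its Macaulay duration equals its maturity: 8 years.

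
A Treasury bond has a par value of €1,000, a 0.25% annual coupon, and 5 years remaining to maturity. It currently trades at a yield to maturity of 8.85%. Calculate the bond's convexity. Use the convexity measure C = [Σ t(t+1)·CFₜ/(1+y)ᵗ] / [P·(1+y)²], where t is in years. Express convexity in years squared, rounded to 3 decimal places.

With y = 0.0885:
  t   CF        PV=CF/(1+0.0885)^t    t·PV        t(t+1)·PV
  1         2.50         2.2967         2.2967           4.5935
  2         2.50         2.1100         4.2200          12.6600
  3         2.50         1.9385         5.8154          23.2614
  4         2.50         1.7808         7.1234          35.6169
  5     1,002.50       656.0580     3,280.2898      19,681.7390
  Σ                    664.1840     3,299.7453      19,757.8709
P = 664.1840.
Convexity = Σ t(t+1)·PV / [P·(1+y)²] = 19,757.8709 / (664.1840 × 1.184832) = 25.10700.

25.107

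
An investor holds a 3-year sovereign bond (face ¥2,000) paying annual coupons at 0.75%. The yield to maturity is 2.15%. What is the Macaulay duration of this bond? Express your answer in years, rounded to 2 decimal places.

Periodic yield y = 0.0215. Discount each cash flow and weight by its year:
  t   CF        PV=CF/(1+0.0215)^t    t·PV
  1        15.00        14.6843        14.6843
  2        15.00        14.3752        28.7504
  3     2,015.00     1,890.4271     5,671.2813
  Σ                  1,919.4866     5,714.7161
Price P = Σ PV = 1,919.4866.
Macaulay duration = Σ(t·PV) / P = 5,714.7161 / 1,919.4866 = 2.97721 years.

2.98 years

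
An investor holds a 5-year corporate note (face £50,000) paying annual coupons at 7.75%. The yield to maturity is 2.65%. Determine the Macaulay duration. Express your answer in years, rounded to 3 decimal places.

4.405 years

Periodic yield y = 0.0265. Discount each cash flow and weight by its year:
  t   CF        PV=CF/(1+0.0265)^t    t·PV
  1     3,875.00     3,774.9635     3,774.9635
  2     3,875.00     3,677.5095     7,355.0189
  3     3,875.00     3,582.5713    10,747.7140
  4     3,875.00     3,490.0841    13,960.3364
  5    53,875.00    47,270.7524   236,353.7618
  Σ                 61,795.8807   272,191.7946
Price P = Σ PV = 61,795.8807.
Macaulay duration = Σ(t·PV) / P = 272,191.7946 / 61,795.8807 = 4.40469 years.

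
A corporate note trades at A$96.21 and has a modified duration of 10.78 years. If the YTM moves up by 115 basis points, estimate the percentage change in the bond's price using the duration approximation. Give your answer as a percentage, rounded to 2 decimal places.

-12.40%

Duration approximation: ΔP/P ≈ -D_mod · Δy = -10.78 × (+0.0115) = -0.123970.
As a percentage: -12.3970%.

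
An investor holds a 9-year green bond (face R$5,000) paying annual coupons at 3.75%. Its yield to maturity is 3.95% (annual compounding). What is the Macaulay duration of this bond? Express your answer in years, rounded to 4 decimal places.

Periodic yield y = 0.0395. Discount each cash flow and weight by its year:
  t   CF        PV=CF/(1+0.0395)^t    t·PV
  1       187.50       180.3752       180.3752
  2       187.50       173.5211       347.0422
  3       187.50       166.9275       500.7824
  4       187.50       160.5844       642.3375
  5       187.50       154.4823       772.4116
  6       187.50       148.6121       891.6729
  7       187.50       142.9650     1,000.7552
  8       187.50       137.5325     1,100.2600
  9     5,187.50     3,660.4769    32,944.2918
  Σ                  4,925.4770    38,379.9288
Price P = Σ PV = 4,925.4770.
Macaulay duration = Σ(t·PV) / P = 38,379.9288 / 4,925.4770 = 7.79212 years.

7.7921 years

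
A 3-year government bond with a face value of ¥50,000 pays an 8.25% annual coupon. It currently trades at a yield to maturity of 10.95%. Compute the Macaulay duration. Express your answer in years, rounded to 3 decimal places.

Periodic yield y = 0.1095. Discount each cash flow and weight by its year:
  t   CF        PV=CF/(1+0.1095)^t    t·PV
  1     4,125.00     3,717.8909     3,717.8909
  2     4,125.00     3,350.9607     6,701.9215
  3    54,125.00    39,629.2625   118,887.7874
  Σ                 46,698.1141   129,307.5998
Price P = Σ PV = 46,698.1141.
Macaulay duration = Σ(t·PV) / P = 129,307.5998 / 46,698.1141 = 2.76901 years.

2.769 years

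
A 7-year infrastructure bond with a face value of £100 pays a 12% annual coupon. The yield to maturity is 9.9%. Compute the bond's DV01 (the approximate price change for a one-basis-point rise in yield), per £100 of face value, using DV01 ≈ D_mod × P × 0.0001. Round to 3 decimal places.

Periodic yield y = 0.099.
  t   CF        PV=CF/(1+0.099)^t    t·PV
  1        12.00        10.9190        10.9190
  2        12.00         9.9354        19.8708
  3        12.00         9.0404        27.1212
  4        12.00         8.2260        32.9041
  5        12.00         7.4850        37.4251
  6        12.00         6.8108        40.8645
  7       112.00        57.8408       404.8855
  Σ                    110.2574       573.9903
P = 110.2574; D_Mac = 5.20591 yrs; D_mod = 4.73695 yrs.
DV01 ≈ 4.73695 × 110.2574 × 0.0001 = 0.052228.

£0.052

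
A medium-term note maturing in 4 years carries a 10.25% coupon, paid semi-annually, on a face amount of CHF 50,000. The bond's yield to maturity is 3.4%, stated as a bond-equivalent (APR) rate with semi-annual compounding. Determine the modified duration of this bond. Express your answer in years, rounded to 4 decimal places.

3.3981 years

Periodic yield y = 0.017. First find Macaulay duration:
  t   CF        PV=CF/(1+0.017)^t    t·PV
  1     2,562.50     2,519.6657     2,519.6657
  2     2,562.50     2,477.5474     4,955.0948
  3     2,562.50     2,436.1331     7,308.3993
  4     2,562.50     2,395.4111     9,581.6445
  5     2,562.50     2,355.3698    11,776.8492
  6     2,562.50     2,315.9979    13,895.9872
  7     2,562.50     2,277.2840    15,940.9883
  8    52,562.50    45,931.2632   367,450.1058
  Σ                 62,708.6723   433,428.7348
P = 62,708.6723; Macaulay duration = 433,428.7348 / 62,708.6723 = 6.91178 half-year periods = 3.45589 years.
Modified duration = D_Mac / (1 + y) = 3.45589 / 1.017 = 3.39812 years.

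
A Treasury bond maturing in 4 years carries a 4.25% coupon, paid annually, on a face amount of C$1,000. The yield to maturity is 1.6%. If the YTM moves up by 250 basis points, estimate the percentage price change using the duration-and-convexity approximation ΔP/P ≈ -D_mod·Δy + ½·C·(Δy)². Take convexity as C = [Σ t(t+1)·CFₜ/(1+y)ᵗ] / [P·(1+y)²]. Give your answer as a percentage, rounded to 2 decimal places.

With y = 0.016:
  t   CF        PV=CF/(1+0.016)^t    t·PV        t(t+1)·PV
  1        42.50        41.8307        41.8307          83.6614
  2        42.50        41.1720        82.3439         247.0317
  3        42.50        40.5236       121.5707         486.2830
  4     1,042.50       978.3657     3,913.4629      19,567.3146
  Σ                  1,101.8920     4,159.2083      20,384.2907
P = 1,101.8920; D_Mac = 3.77461 yrs; D_mod = 3.71516 yrs; C = 17.92129.
Duration effect: -3.71516 × (+0.025) = -0.092879
Convexity effect: 0.5 × 17.92129 × (0.025)² = +0.0056004
ΔP/P ≈ -0.092879 + 0.0056004 = -0.087279 = -8.7279%.

-8.73%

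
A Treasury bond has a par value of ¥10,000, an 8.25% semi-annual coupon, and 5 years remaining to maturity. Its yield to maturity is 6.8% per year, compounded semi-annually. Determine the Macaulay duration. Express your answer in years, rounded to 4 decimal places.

Periodic yield y = 0.034. Discount each cash flow and weight by its period:
  t   CF        PV=CF/(1+0.034)^t    t·PV
  1       412.50       398.9362       398.9362
  2       412.50       385.8183       771.6367
  3       412.50       373.1319     1,119.3956
  4       412.50       360.8625     1,443.4501
  5       412.50       348.9967     1,744.9833
  6       412.50       337.5209     2,025.1256
  7       412.50       326.4226     2,284.9580
  8       412.50       315.6891     2,525.5131
  9       412.50       305.3086     2,747.7778
  10   10,412.50     7,453.3176    74,533.1758
  Σ                 10,606.0044    89,594.9523
Price P = Σ PV = 10,606.0044.
Macaulay duration = Σ(t·PV) / P = 89,594.9523 / 10,606.0044 = 8.44757 half-year periods.
In years: 8.44757 / 2 = 4.22378 years.

4.2238 years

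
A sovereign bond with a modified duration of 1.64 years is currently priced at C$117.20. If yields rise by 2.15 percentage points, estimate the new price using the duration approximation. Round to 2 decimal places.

C$113.07

Duration approximation: ΔP/P ≈ -D_mod · Δy = -1.64 × (+0.0215) = -0.035260.
New price ≈ 117.20 × (1 - 0.035260) = 113.067528.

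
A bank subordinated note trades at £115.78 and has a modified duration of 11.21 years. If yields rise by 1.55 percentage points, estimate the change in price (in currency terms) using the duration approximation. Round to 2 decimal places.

Duration approximation: ΔP/P ≈ -D_mod · Δy = -11.21 × (+0.0155) = -0.173755.
ΔP ≈ 115.78 × (-0.173755) = -20.1173539.

-£20.12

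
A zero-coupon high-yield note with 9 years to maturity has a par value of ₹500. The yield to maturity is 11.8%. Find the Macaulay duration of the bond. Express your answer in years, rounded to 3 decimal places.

9.000 years

A zero-coupon bond has a single cash flow at maturity, so its Macaulay duration equals its maturity: 9 years.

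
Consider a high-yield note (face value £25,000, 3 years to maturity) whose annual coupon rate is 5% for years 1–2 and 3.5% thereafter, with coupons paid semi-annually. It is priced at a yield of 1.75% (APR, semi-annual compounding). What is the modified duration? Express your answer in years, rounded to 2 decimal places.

Periodic yield y = 0.00875. First find Macaulay duration:
  t   CF        PV=CF/(1+0.00875)^t    t·PV
  1       625.00       619.5787       619.5787
  2       625.00       614.2044     1,228.4088
  3       625.00       608.8767     1,826.6302
  4       625.00       603.5953     2,414.3811
  5       437.50       418.8517     2,094.2587
  6    25,437.50    24,141.9941   144,851.9648
  Σ                 27,007.1010   153,035.2223
P = 27,007.1010; Macaulay duration = 153,035.2223 / 27,007.1010 = 5.66648 half-year periods = 2.83324 years.
Modified duration = D_Mac / (1 + y) = 2.83324 / 1.00875 = 2.80866 years.

2.81 years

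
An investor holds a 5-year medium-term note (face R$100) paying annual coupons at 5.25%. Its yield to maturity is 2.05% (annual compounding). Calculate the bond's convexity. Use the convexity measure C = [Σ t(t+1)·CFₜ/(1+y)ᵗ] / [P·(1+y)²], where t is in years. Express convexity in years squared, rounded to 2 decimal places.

25.45

With y = 0.0205:
  t   CF        PV=CF/(1+0.0205)^t    t·PV        t(t+1)·PV
  1         5.25         5.1445         5.1445          10.2891
  2         5.25         5.0412        10.0824          30.2472
  3         5.25         4.9399        14.8198          59.2791
  4         5.25         4.8407        19.3628          96.8138
  5       105.25        95.0949       475.4743       2,852.8459
  Σ                    115.0612       524.8838       3,049.4750
P = 115.0612.
Convexity = Σ t(t+1)·PV / [P·(1+y)²] = 3,049.4750 / (115.0612 × 1.041420) = 25.44897.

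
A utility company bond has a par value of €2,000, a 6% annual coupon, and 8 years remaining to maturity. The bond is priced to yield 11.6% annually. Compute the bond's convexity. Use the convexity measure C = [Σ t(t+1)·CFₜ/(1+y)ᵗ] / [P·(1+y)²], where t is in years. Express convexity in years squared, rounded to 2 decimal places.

With y = 0.116:
  t   CF        PV=CF/(1+0.116)^t    t·PV        t(t+1)·PV
  1       120.00       107.5269       107.5269         215.0538
  2       120.00        96.3503       192.7005         578.1015
  3       120.00        86.3354       259.0061       1,036.0242
  4       120.00        77.3614       309.4457       1,547.2285
  5       120.00        69.3203       346.6014       2,079.6082
  6       120.00        62.1149       372.6896       2,608.8275
  7       120.00        55.6585       389.6098       3,116.8788
  8     2,120.00       881.0941     7,048.7530      63,438.7768
  Σ                  1,435.7618     9,026.3330      74,620.4994
P = 1,435.7618.
Convexity = Σ t(t+1)·PV / [P·(1+y)²] = 74,620.4994 / (1,435.7618 × 1.245456) = 41.72990.

41.73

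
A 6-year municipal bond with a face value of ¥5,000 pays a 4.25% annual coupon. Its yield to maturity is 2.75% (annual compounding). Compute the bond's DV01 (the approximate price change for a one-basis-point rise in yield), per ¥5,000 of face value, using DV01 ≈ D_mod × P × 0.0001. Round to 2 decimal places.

¥2.87

Periodic yield y = 0.0275.
  t   CF        PV=CF/(1+0.0275)^t    t·PV
  1       212.50       206.8127       206.8127
  2       212.50       201.2775       402.5550
  3       212.50       195.8905       587.6716
  4       212.50       190.6477       762.5909
  5       212.50       185.5452       927.7261
  6     5,212.50     4,429.5039    26,577.0232
  Σ                  5,409.6775    29,464.3795
P = 5,409.6775; D_Mac = 5.44661 yrs; D_mod = 5.30083 yrs.
DV01 ≈ 5.30083 × 5,409.6775 × 0.0001 = 2.867580.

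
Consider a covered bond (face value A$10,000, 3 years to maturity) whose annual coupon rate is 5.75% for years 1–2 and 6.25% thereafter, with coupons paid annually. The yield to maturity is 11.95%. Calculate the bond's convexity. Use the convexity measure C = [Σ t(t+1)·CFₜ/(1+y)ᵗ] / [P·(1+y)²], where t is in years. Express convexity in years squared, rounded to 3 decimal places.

With y = 0.1195:
  t   CF        PV=CF/(1+0.1195)^t    t·PV        t(t+1)·PV
  1       575.00       513.6222       513.6222       1,027.2443
  2       575.00       458.7960       917.5921       2,752.7762
  3    10,625.00     7,572.8028    22,718.4083      90,873.6330
  Σ                  8,545.2209    24,149.6225      94,653.6535
P = 8,545.2209.
Convexity = Σ t(t+1)·PV / [P·(1+y)²] = 94,653.6535 / (8,545.2209 × 1.253280) = 8.83824.

8.838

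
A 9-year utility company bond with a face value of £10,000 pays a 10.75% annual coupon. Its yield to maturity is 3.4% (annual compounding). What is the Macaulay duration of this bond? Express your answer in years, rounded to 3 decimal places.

Periodic yield y = 0.034. Discount each cash flow and weight by its year:
  t   CF        PV=CF/(1+0.034)^t    t·PV
  1     1,075.00     1,039.6518     1,039.6518
  2     1,075.00     1,005.4660     2,010.9320
  3     1,075.00       972.4042     2,917.2127
  4     1,075.00       940.4296     3,761.7186
  5     1,075.00       909.5064     4,547.5321
  6     1,075.00       879.6000     5,277.6001
  7     1,075.00       850.6770     5,954.7390
  8     1,075.00       822.7050     6,581.6403
  9    11,075.00     8,197.0746    73,773.6712
  Σ                 15,617.5148   105,864.6978
Price P = Σ PV = 15,617.5148.
Macaulay duration = Σ(t·PV) / P = 105,864.6978 / 15,617.5148 = 6.77859 years.

6.779 years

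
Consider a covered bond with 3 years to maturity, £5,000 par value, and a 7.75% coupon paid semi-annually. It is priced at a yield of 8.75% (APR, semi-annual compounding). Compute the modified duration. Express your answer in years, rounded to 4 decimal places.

2.6152 years

Periodic yield y = 0.04375. First find Macaulay duration:
  t   CF        PV=CF/(1+0.04375)^t    t·PV
  1       193.75       185.6287       185.6287
  2       193.75       177.8479       355.6958
  3       193.75       170.3932       511.1796
  4       193.75       163.2510       653.0039
  5       193.75       156.4081       782.0406
  6     5,193.75     4,017.0026    24,102.0155
  Σ                  4,870.5315    26,589.5640
P = 4,870.5315; Macaulay duration = 26,589.5640 / 4,870.5315 = 5.45927 half-year periods = 2.72964 years.
Modified duration = D_Mac / (1 + y) = 2.72964 / 1.04375 = 2.61522 years.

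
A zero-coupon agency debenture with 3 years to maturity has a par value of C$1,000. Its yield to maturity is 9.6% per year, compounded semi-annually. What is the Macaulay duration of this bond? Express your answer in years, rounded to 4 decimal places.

3.0000 years

A zero-coupon bond has a single cash flow at maturity, so its Macaulay duration equals its maturity: 3 years.
(Equivalently: 6 semi-annual periods ÷ 2 = 3 years.)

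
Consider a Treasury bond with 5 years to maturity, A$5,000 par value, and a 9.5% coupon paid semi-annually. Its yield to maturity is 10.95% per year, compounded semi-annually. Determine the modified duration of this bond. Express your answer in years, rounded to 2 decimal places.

3.85 years

Periodic yield y = 0.05475. First find Macaulay duration:
  t   CF        PV=CF/(1+0.05475)^t    t·PV
  1       237.50       225.1718       225.1718
  2       237.50       213.4836       426.9672
  3       237.50       202.4021       607.2063
  4       237.50       191.8958       767.5832
  5       237.50       181.9349       909.6743
  6       237.50       172.4910     1,034.9459
  7       237.50       163.5373     1,144.7612
  8       237.50       155.0484     1,240.3874
  9       237.50       147.0002     1,323.0014
  10    5,237.50     3,073.4680    30,734.6800
  Σ                  4,726.4331    38,414.3789
P = 4,726.4331; Macaulay duration = 38,414.3789 / 4,726.4331 = 8.12756 half-year periods = 4.06378 years.
Modified duration = D_Mac / (1 + y) = 4.06378 / 1.05475 = 3.85284 years.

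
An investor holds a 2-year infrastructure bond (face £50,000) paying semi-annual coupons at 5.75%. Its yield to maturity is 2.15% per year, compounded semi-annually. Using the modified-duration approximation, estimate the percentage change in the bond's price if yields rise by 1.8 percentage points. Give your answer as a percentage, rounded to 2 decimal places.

Periodic yield y = 0.01075. Modified duration first:
  t   CF        PV=CF/(1+0.01075)^t    t·PV
  1     1,437.50     1,422.2112     1,422.2112
  2     1,437.50     1,407.0851     2,814.1701
  3     1,437.50     1,392.1198     4,176.3593
  4    51,437.50    49,283.8756   197,135.5023
  Σ                 53,505.2917   205,548.2430
P = 53,505.2917; D_Mac = 3.84164 half-year periods = 1.92082 yrs; D_mod = 1.92082/(1+0.01075) = 1.90039 yrs.
ΔP/P ≈ -D_mod · Δy = -1.90039 × (+0.018) = -0.034207 = -3.4207%.

-3.42%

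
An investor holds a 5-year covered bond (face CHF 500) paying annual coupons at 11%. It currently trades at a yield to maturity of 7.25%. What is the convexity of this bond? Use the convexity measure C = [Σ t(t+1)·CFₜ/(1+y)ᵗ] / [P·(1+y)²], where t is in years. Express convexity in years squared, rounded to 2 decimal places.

20.35

With y = 0.0725:
  t   CF        PV=CF/(1+0.0725)^t    t·PV        t(t+1)·PV
  1        55.00        51.2821        51.2821         102.5641
  2        55.00        47.8154        95.6309         286.8926
  3        55.00        44.5832       133.7495         534.9978
  4        55.00        41.5694       166.2775         831.3875
  5       555.00       391.1168     1,955.5840      11,733.5042
  Σ                    576.3668     2,402.5239      13,489.3462
P = 576.3668.
Convexity = Σ t(t+1)·PV / [P·(1+y)²] = 13,489.3462 / (576.3668 × 1.150256) = 20.34686.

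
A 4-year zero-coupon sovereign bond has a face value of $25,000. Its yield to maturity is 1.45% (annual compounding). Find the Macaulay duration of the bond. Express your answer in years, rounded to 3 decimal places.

4.000 years

A zero-coupon bond has a single cash flow at maturity, so its Macaulay duration equals its maturity: 4 years.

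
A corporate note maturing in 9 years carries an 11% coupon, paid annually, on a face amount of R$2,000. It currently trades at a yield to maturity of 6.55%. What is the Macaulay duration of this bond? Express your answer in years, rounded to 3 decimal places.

6.507 years

Periodic yield y = 0.0655. Discount each cash flow and weight by its year:
  t   CF        PV=CF/(1+0.0655)^t    t·PV
  1       220.00       206.4758       206.4758
  2       220.00       193.7830       387.5661
  3       220.00       181.8705       545.6116
  4       220.00       170.6903       682.7612
  5       220.00       160.1974       800.9869
  6       220.00       150.3495       902.0969
  7       220.00       141.1070       987.7489
  8       220.00       132.4326     1,059.4611
  9     2,220.00     1,254.2147    11,287.9323
  Σ                  2,591.1209    16,860.6409
Price P = Σ PV = 2,591.1209.
Macaulay duration = Σ(t·PV) / P = 16,860.6409 / 2,591.1209 = 6.50708 years.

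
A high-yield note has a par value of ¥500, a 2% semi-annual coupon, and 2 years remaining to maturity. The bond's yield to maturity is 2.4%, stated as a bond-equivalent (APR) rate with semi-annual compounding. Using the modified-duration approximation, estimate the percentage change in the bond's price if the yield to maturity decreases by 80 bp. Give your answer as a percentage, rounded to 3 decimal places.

+1.558%

Periodic yield y = 0.012. Modified duration first:
  t   CF        PV=CF/(1+0.012)^t    t·PV
  1         5.00         4.9407         4.9407
  2         5.00         4.8821         9.7643
  3         5.00         4.8242        14.4727
  4       505.00       481.4701     1,925.8804
  Σ                    496.1172     1,955.0581
P = 496.1172; D_Mac = 3.94072 half-year periods = 1.97036 yrs; D_mod = 1.97036/(1+0.012) = 1.94700 yrs.
ΔP/P ≈ -D_mod · Δy = -1.94700 × (-0.008) = +0.015576 = +1.5576%.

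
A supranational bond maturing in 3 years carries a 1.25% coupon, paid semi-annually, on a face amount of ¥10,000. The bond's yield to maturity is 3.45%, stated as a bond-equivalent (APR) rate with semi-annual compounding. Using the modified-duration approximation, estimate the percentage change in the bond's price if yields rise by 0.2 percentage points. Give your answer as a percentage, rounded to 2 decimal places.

-0.58%

Periodic yield y = 0.01725. Modified duration first:
  t   CF        PV=CF/(1+0.01725)^t    t·PV
  1        62.50        61.4402        61.4402
  2        62.50        60.3983       120.7966
  3        62.50        59.3741       178.1223
  4        62.50        58.3672       233.4690
  5        62.50        57.3775       286.8874
  6    10,062.50     9,081.1260    54,486.7561
  Σ                  9,378.0833    55,367.4715
P = 9,378.0833; D_Mac = 5.90392 half-year periods = 2.95196 yrs; D_mod = 2.95196/(1+0.01725) = 2.90190 yrs.
ΔP/P ≈ -D_mod · Δy = -2.90190 × (+0.002) = -0.005804 = -0.5804%.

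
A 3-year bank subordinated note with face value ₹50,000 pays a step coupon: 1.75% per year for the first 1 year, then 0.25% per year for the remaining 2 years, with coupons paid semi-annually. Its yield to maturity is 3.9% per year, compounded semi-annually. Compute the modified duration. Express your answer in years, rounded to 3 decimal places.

Periodic yield y = 0.0195. First find Macaulay duration:
  t   CF        PV=CF/(1+0.0195)^t    t·PV
  1       437.50       429.1319       429.1319
  2       437.50       420.9239       841.8478
  3        62.50        58.9818       176.9455
  4        62.50        57.8537       231.4148
  5        62.50        56.7471       283.7356
  6    50,062.50    44,585.0392   267,510.2352
  Σ                 45,608.6777   269,473.3108
P = 45,608.6777; Macaulay duration = 269,473.3108 / 45,608.6777 = 5.90838 half-year periods = 2.95419 years.
Modified duration = D_Mac / (1 + y) = 2.95419 / 1.0195 = 2.89768 years.

2.898 years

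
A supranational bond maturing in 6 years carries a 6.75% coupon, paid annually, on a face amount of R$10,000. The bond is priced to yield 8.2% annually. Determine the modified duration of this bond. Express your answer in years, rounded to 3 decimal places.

4.707 years

Periodic yield y = 0.082. First find Macaulay duration:
  t   CF        PV=CF/(1+0.082)^t    t·PV
  1       675.00       623.8447       623.8447
  2       675.00       576.5663     1,153.1326
  3       675.00       532.8709     1,598.6126
  4       675.00       492.4870     1,969.9478
  5       675.00       455.1635     2,275.8177
  6    10,675.00     6,652.7977    39,916.7863
  Σ                  9,333.7301    47,538.1418
P = 9,333.7301; Macaulay duration = 47,538.1418 / 9,333.7301 = 5.09316 years.
Modified duration = D_Mac / (1 + y) = 5.09316 / 1.082 = 4.70717 years.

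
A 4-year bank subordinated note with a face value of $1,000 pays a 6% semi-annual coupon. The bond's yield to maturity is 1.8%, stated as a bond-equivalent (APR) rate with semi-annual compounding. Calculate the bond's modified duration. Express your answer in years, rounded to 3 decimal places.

Periodic yield y = 0.009. First find Macaulay duration:
  t   CF        PV=CF/(1+0.009)^t    t·PV
  1        30.00        29.7324        29.7324
  2        30.00        29.4672        58.9344
  3        30.00        29.2044        87.6131
  4        30.00        28.9439       115.7755
  5        30.00        28.6857       143.4285
  6        30.00        28.4298       170.5790
  7        30.00        28.1762       197.2337
  8     1,030.00       958.7556     7,670.0445
  Σ                  1,161.3952     8,473.3410
P = 1,161.3952; Macaulay duration = 8,473.3410 / 1,161.3952 = 7.29583 half-year periods = 3.64791 years.
Modified duration = D_Mac / (1 + y) = 3.64791 / 1.009 = 3.61538 years.

3.615 years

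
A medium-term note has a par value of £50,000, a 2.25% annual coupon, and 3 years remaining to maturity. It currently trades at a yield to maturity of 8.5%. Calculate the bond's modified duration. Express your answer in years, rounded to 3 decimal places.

2.699 years

Periodic yield y = 0.085. First find Macaulay duration:
  t   CF        PV=CF/(1+0.085)^t    t·PV
  1     1,125.00     1,036.8664     1,036.8664
  2     1,125.00       955.6372     1,911.2744
  3    51,125.00    40,026.1765   120,078.5296
  Σ                 42,018.6801   123,026.6704
P = 42,018.6801; Macaulay duration = 123,026.6704 / 42,018.6801 = 2.92790 years.
Modified duration = D_Mac / (1 + y) = 2.92790 / 1.085 = 2.69853 years.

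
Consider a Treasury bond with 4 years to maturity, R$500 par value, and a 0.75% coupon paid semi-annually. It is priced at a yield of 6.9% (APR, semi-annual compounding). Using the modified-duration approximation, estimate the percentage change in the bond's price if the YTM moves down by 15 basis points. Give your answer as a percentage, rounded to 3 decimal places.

+0.571%

Periodic yield y = 0.0345. Modified duration first:
  t   CF        PV=CF/(1+0.0345)^t    t·PV
  1        1.875         1.8125         1.8125
  2        1.875         1.7520         3.5040
  3        1.875         1.6936         5.0808
  4        1.875         1.6371         6.5485
  5        1.875         1.5825         7.9126
  6        1.875         1.5297         9.1785
  7        1.875         1.4787        10.3511
  8      501.875       382.6058     3,060.8468
  Σ                    394.0920     3,105.2347
P = 394.0920; D_Mac = 7.87947 half-year periods = 3.93973 yrs; D_mod = 3.93973/(1+0.0345) = 3.80834 yrs.
ΔP/P ≈ -D_mod · Δy = -3.80834 × (-0.0015) = +0.005713 = +0.5713%.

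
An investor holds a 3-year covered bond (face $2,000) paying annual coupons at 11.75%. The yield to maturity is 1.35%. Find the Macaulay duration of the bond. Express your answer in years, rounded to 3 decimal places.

Periodic yield y = 0.0135. Discount each cash flow and weight by its year:
  t   CF        PV=CF/(1+0.0135)^t    t·PV
  1       235.00       231.8698       231.8698
  2       235.00       228.7812       457.5624
  3     2,235.00     2,146.8726     6,440.6177
  Σ                  2,607.5235     7,130.0499
Price P = Σ PV = 2,607.5235.
Macaulay duration = Σ(t·PV) / P = 7,130.0499 / 2,607.5235 = 2.73441 years.

2.734 years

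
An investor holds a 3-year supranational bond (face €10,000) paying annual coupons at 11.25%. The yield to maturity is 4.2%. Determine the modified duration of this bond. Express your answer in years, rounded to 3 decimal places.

Periodic yield y = 0.042. First find Macaulay duration:
  t   CF        PV=CF/(1+0.042)^t    t·PV
  1     1,125.00     1,079.6545     1,079.6545
  2     1,125.00     1,036.1368     2,072.2735
  3    11,125.00     9,833.2451    29,499.7352
  Σ                 11,949.0363    32,651.6632
P = 11,949.0363; Macaulay duration = 32,651.6632 / 11,949.0363 = 2.73258 years.
Modified duration = D_Mac / (1 + y) = 2.73258 / 1.042 = 2.62243 years.

2.622 years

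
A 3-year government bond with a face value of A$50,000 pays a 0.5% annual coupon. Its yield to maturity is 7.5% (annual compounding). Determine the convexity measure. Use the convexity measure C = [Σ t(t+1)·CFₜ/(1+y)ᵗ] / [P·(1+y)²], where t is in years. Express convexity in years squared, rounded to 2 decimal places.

With y = 0.075:
  t   CF        PV=CF/(1+0.075)^t    t·PV        t(t+1)·PV
  1       250.00       232.5581       232.5581         465.1163
  2       250.00       216.3332       432.6663       1,297.9989
  3    50,250.00    40,449.2686   121,347.8059     485,391.2234
  Σ                 40,898.1599   122,013.0303     487,154.3386
P = 40,898.1599.
Convexity = Σ t(t+1)·PV / [P·(1+y)²] = 487,154.3386 / (40,898.1599 × 1.155625) = 10.30732.

10.31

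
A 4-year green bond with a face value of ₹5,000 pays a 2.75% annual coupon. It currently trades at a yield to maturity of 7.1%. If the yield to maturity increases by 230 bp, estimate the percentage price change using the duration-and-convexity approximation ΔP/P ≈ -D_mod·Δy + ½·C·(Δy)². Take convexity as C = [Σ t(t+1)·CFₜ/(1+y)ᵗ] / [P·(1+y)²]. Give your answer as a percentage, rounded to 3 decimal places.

-7.784%

With y = 0.071:
  t   CF        PV=CF/(1+0.071)^t    t·PV        t(t+1)·PV
  1       137.50       128.3847       128.3847         256.7694
  2       137.50       119.8737       239.7473         719.2419
  3       137.50       111.9269       335.7806       1,343.1222
  4     5,137.50     3,904.7565    15,619.0258      78,095.1291
  Σ                  4,264.9417    16,322.9384      80,414.2626
P = 4,264.9417; D_Mac = 3.82724 yrs; D_mod = 3.57352 yrs; C = 16.43770.
Duration effect: -3.57352 × (+0.023) = -0.082191
Convexity effect: 0.5 × 16.43770 × (0.023)² = +0.0043478
ΔP/P ≈ -0.082191 + 0.0043478 = -0.077843 = -7.7843%.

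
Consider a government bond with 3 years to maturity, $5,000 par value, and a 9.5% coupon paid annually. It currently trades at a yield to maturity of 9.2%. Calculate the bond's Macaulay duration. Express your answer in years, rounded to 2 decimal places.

Periodic yield y = 0.092. Discount each cash flow and weight by its year:
  t   CF        PV=CF/(1+0.092)^t    t·PV
  1       475.00       434.9817       434.9817
  2       475.00       398.3349       796.6698
  3     5,475.00     4,204.5179    12,613.5538
  Σ                  5,037.8345    13,845.2052
Price P = Σ PV = 5,037.8345.
Macaulay duration = Σ(t·PV) / P = 13,845.2052 / 5,037.8345 = 2.74825 years.

2.75 years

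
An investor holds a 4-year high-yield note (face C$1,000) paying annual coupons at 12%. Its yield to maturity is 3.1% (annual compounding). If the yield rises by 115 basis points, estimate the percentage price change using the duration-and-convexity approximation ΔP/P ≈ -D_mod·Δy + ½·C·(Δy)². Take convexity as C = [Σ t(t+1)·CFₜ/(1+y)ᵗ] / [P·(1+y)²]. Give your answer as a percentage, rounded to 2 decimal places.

-3.78%

With y = 0.031:
  t   CF        PV=CF/(1+0.031)^t    t·PV        t(t+1)·PV
  1       120.00       116.3919       116.3919         232.7837
  2       120.00       112.8922       225.7844         677.3532
  3       120.00       109.4978       328.4933       1,313.9732
  4     1,120.00       991.2504     3,965.0015      19,825.0074
  Σ                  1,330.0322     4,635.6710      22,049.1174
P = 1,330.0322; D_Mac = 3.48538 yrs; D_mod = 3.38058 yrs; C = 15.59595.
Duration effect: -3.38058 × (+0.0115) = -0.038877
Convexity effect: 0.5 × 15.59595 × (0.0115)² = +0.0010313
ΔP/P ≈ -0.038877 + 0.0010313 = -0.037845 = -3.7845%.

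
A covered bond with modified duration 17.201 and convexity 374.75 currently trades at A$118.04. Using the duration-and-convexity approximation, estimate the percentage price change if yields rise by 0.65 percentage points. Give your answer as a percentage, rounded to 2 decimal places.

Duration effect: -D_mod·Δy = -17.201 × (+0.0065) = -0.1118065
Convexity effect: ½·C·(Δy)² = 0.5 × 374.75 × (0.0065)² = +0.00791659375
ΔP/P ≈ -0.1118065 + 0.00791659375 = -0.10388990625
= -10.388990625%.

-10.39%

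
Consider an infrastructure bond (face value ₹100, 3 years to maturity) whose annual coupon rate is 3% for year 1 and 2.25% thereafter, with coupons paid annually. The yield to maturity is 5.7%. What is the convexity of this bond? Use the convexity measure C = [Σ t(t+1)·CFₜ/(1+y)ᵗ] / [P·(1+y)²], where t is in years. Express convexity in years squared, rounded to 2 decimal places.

10.34

With y = 0.057:
  t   CF        PV=CF/(1+0.057)^t    t·PV        t(t+1)·PV
  1         3.00         2.8382         2.8382           5.6764
  2         2.25         2.0139         4.0278          12.0833
  3       102.25        86.5841       259.7524       1,039.0097
  Σ                     91.4362       266.6184       1,056.7694
P = 91.4362.
Convexity = Σ t(t+1)·PV / [P·(1+y)²] = 1,056.7694 / (91.4362 × 1.117249) = 10.34456.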